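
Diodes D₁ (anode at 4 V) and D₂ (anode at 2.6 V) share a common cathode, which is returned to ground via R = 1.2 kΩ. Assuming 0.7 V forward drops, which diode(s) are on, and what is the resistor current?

Only D₁ conducts; I_R ≈ 2.8 mA

Assume both conduct. Then node N would need to be at both 4−0.7 = 3.3 V and 2.6−0.7 = 1.9 V, which is impossible.
Assume only D₁ conducts: V_N = 4 − 0.7 = 3.3 V, so I_R = 3.3/1.2 = 2.75 mA.
Check D₂: its anode-to-cathode voltage is 2.6 − 3.3 = -0.7 V < 0.7 V, so it is off. The assumption is consistent.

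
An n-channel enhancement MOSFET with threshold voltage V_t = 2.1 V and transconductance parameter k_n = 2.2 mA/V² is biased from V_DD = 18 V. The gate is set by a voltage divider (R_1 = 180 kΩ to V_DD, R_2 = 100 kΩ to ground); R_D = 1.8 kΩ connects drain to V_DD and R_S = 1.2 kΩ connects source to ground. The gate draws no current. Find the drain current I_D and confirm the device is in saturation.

V_G = V_DD·R_2/(R_1+R_2) = 18×100/280 = 6.43 V.
Assume saturation: I_D = (k_n/2)(V_GS − V_t)² with V_GS = V_G − I_D·R_S = 6.43 − 1.2·I_D.
Substituting gives 1.58·I_D² − 12.4·I_D + 20.6 = 0, with roots I_D = 2.38 or 5.46 mA.
The root I_D = 5.46 mA gives V_GS = -0.129 V ≤ V_t, so take I_D = 2.38 mA.
Then V_GS = 3.57 V and V_DS = V_DD − I_D(R_D+R_S) = 18 − 2.38×3 = 10.9 V.
Saturation requires V_DS ≥ V_GS − V_t = 1.47 V; 10.9 ≥ 1.47 ✓.

I_D ≈ 2.4 mA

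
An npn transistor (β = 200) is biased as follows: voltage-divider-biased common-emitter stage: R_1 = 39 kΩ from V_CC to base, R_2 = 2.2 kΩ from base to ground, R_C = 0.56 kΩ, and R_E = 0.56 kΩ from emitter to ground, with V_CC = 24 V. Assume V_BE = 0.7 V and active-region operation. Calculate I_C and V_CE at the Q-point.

Thevenize the base divider: V_Th = V_CC·R_2/(R_1+R_2) = 24×2.2/41.2 = 1.28 V, R_Th = R_1‖R_2 = 2.08 kΩ.
Base-emitter loop: V_Th = I_B·R_Th + V_BE + (β+1)I_B·R_E, so I_B = (1.28 − 0.7) / (2.08 + 201×0.56) = 0.00507 mA.
I_C = β·I_B = 200×0.00507 = 1.01 mA, and I_E = (β+1)I_B = 1.02 mA.
V_CE = V_CC − I_C·R_C − I_E·R_E = 24 − 1.01×0.56 − 1.02×0.56 = 22.9 V.
V_CE = 22.9 V > 0.2 V confirms active-region operation.

I_C ≈ 1 mA, V_CE ≈ 23 V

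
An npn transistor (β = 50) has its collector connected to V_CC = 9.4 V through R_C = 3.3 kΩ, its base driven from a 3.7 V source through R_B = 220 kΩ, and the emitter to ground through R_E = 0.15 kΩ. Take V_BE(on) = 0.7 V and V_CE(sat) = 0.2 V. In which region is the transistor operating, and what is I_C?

Assume active. Base-emitter loop: I_B = (V_BB − V_BE)/(R_B + (β+1)R_E) = (3.7 − 0.7)/(220 + 51×0.15) = 0.0132 mA.
I_C = β·I_B = 50×0.0132 = 0.659 mA.
V_CE = V_CC − I_C·R_C − I_E·R_E = 9.4 − 0.659×3.3 − 0.672×0.15 = 7.12 V > V_CE(sat), so the active-region assumption holds.

active; I_C ≈ 0.66 mA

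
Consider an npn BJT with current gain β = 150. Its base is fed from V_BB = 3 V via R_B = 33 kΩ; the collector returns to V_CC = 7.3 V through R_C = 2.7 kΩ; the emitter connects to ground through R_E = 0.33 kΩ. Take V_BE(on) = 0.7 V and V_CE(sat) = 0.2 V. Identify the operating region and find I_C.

saturation; I_C ≈ 2.3 mA

Assume active: I_B = (3 − 0.7)/(33 + 151×0.33) = 0.0278 mA, I_C = β·I_B = 4.17 mA.
Then V_CE = 7.3 − 4.17×2.7 − 4.19×0.33 = -5.33 V < 0.2 V — the active assumption fails.
Re-solve with V_CE = 0.2 V. KCL at the emitter: V_E/R_E = (V_BB−0.7−V_E)/R_B + (V_CC−0.2−V_E)/R_C, giving V_E = 0.787 V.
I_C = (V_CC − 0.2 − V_E)/R_C = (7.1 − 0.787)/2.7 = 2.34 mA.
Check: I_B = (2.3 − 0.787)/33 = 0.0459 mA, and β·I_B = 6.88 mA > I_C, confirming saturation.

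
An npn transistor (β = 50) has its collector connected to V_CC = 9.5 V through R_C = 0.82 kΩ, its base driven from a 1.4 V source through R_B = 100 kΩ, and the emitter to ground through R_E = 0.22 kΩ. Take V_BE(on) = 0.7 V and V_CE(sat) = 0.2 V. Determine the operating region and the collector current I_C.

Assume active. Base-emitter loop: I_B = (V_BB − V_BE)/(R_B + (β+1)R_E) = (1.4 − 0.7)/(100 + 51×0.22) = 0.00629 mA.
I_C = β·I_B = 50×0.00629 = 0.315 mA.
V_CE = V_CC − I_C·R_C − I_E·R_E = 9.5 − 0.315×0.82 − 0.321×0.22 = 9.17 V > V_CE(sat), so the active-region assumption holds.

active; I_C ≈ 0.31 mA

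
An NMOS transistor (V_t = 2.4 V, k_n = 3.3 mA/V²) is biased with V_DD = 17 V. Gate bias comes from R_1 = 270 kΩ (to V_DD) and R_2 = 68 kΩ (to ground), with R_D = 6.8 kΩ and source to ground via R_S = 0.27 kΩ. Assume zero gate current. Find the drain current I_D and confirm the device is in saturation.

I_D ≈ 0.96 mA

V_G = V_DD·R_2/(R_1+R_2) = 17×68/338 = 3.42 V.
Assume saturation: I_D = (k_n/2)(V_GS − V_t)² with V_GS = V_G − I_D·R_S = 3.42 − 0.27·I_D.
Substituting gives 0.12·I_D² − 1.91·I_D + 1.72 = 0, with roots I_D = 0.957 or 14.9 mA.
The root I_D = 14.9 mA gives V_GS = -0.606 V ≤ V_t, so take I_D = 0.957 mA.
Then V_GS = 3.16 V and V_DS = V_DD − I_D(R_D+R_S) = 17 − 0.957×7.07 = 10.2 V.
Saturation requires V_DS ≥ V_GS − V_t = 0.762 V; 10.2 ≥ 0.762 ✓.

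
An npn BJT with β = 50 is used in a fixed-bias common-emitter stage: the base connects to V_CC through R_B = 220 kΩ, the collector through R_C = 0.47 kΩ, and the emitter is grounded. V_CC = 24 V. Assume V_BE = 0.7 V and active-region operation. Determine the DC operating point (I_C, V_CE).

I_C ≈ 5.3 mA, V_CE ≈ 22 V

Base loop: V_CC = I_B·R_B + V_BE, so I_B = (24 − 0.7)/220 kΩ = 0.106 mA.
In the active region I_C = β·I_B = 50 × 0.106 = 5.3 mA.
Collector loop: V_CE = V_CC − I_C·R_C = 24 − 5.3×0.47 = 21.5 V.
Since V_CE = 21.5 V > V_CE(sat) ≈ 0.2 V, the transistor is in the active region as assumed.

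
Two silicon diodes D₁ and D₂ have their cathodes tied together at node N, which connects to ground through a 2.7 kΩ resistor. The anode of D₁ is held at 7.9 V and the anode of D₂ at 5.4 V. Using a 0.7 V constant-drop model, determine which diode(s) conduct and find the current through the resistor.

Assume both conduct. Then node N would need to be at both 7.9−0.7 = 7.2 V and 5.4−0.7 = 4.7 V, which is impossible.
Assume only D₁ conducts: V_N = 7.9 − 0.7 = 7.2 V, so I_R = 7.2/2.7 = 2.67 mA.
Check D₂: its anode-to-cathode voltage is 5.4 − 7.2 = -1.8 V < 0.7 V, so it is off. The assumption is consistent.

Only D₁ conducts; I_R ≈ 2.7 mA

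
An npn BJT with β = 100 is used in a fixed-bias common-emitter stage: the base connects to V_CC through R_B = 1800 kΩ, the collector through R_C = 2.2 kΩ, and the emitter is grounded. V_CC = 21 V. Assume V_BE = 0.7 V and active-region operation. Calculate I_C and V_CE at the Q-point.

Base loop: V_CC = I_B·R_B + V_BE, so I_B = (21 − 0.7)/1800 kΩ = 0.0113 mA.
In the active region I_C = β·I_B = 100 × 0.0113 = 1.13 mA.
Collector loop: V_CE = V_CC − I_C·R_C = 21 − 1.13×2.2 = 18.5 V.
Since V_CE = 18.5 V > V_CE(sat) ≈ 0.2 V, the transistor is in the active region as assumed.

I_C ≈ 1.1 mA, V_CE ≈ 19 V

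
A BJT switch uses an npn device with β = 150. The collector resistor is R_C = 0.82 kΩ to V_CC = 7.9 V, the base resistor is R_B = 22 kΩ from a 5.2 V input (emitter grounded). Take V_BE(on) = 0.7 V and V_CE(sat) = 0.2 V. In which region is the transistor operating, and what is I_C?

saturation; I_C ≈ 9.4 mA

Assume active: I_B = (5.2 − 0.7)/22 = 0.205 mA, giving I_C = β·I_B = 30.7 mA.
But then V_CE = 7.9 − 30.7×0.82 = -17.3 V < V_CE(sat) = 0.2 V — impossible in the active region.
So the transistor is saturated. With V_CE = 0.2 V, I_C = (V_CC − 0.2)/R_C = 7.7/0.82 = 9.39 mA.
Check: β·I_B = 30.7 mA > I_C = 9.39 mA, confirming saturation.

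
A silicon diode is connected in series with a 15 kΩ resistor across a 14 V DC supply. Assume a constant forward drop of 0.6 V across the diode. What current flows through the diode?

I ≈ 0.89 mA

KVL around the loop: 14 = V_D + I·R = 0.6 + I × 15 kΩ.
So I = (14 − 0.6) / 15 kΩ = 13.4 / 15 = 0.893 mA.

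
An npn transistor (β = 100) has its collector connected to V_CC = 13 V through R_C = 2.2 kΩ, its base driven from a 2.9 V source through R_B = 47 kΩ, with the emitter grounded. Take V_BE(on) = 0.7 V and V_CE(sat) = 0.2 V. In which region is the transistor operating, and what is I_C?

Assume active. Base-emitter loop: I_B = (V_BB − V_BE)/R_B = (2.9 − 0.7)/47 = 0.0468 mA.
I_C = β·I_B = 100×0.0468 = 4.68 mA.
V_CE = V_CC − I_C·R_C = 13 − 4.68×2.2 = 2.7 V > V_CE(sat), so the active-region assumption holds.

active; I_C ≈ 4.7 mA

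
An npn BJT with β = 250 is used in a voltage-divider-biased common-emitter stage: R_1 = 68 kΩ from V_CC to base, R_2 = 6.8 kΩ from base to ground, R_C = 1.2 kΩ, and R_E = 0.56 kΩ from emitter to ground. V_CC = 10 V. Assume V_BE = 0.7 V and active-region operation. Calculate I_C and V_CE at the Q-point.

Thevenize the base divider: V_Th = V_CC·R_2/(R_1+R_2) = 10×6.8/74.8 = 0.909 V, R_Th = R_1‖R_2 = 6.18 kΩ.
Base-emitter loop: V_Th = I_B·R_Th + V_BE + (β+1)I_B·R_E, so I_B = (0.909 − 0.7) / (6.18 + 251×0.56) = 0.00142 mA.
I_C = β·I_B = 250×0.00142 = 0.356 mA, and I_E = (β+1)I_B = 0.358 mA.
V_CE = V_CC − I_C·R_C − I_E·R_E = 10 − 0.356×1.2 − 0.358×0.56 = 9.37 V.
V_CE = 9.37 V > 0.2 V confirms active-region operation.

I_C ≈ 0.36 mA, V_CE ≈ 9.4 V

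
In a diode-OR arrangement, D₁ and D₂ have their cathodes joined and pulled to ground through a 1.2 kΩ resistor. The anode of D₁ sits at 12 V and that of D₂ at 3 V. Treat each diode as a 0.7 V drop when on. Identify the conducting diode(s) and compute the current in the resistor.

Assume both conduct. Then node N would need to be at both 12−0.7 = 11.3 V and 3−0.7 = 2.3 V, which is impossible.
Assume only D₁ conducts: V_N = 12 − 0.7 = 11.3 V, so I_R = 11.3/1.2 = 9.42 mA.
Check D₂: its anode-to-cathode voltage is 3 − 11.3 = -8.3 V < 0.7 V, so it is off. The assumption is consistent.

Only D₁ conducts; I_R ≈ 9.4 mA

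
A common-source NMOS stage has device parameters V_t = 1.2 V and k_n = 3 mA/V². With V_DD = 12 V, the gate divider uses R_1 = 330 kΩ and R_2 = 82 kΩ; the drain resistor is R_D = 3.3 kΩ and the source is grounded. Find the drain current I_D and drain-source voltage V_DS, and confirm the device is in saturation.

V_G = V_DD·R_2/(R_1+R_2) = 12×82/412 = 2.39 V. With the source grounded, V_GS = V_G = 2.39 V.
Assume saturation: I_D = (k_n/2)(V_GS − V_t)² = (3/2)×(2.39 − 1.2)² = 1.5×1.19² = 2.12 mA.
V_DS = V_DD − I_D·R_D = 12 − 2.12×3.3 = 5.01 V.
Saturation requires V_DS ≥ V_GS − V_t = 1.19 V; 5.01 ≥ 1.19 ✓.

I_D ≈ 2.1 mA, V_DS ≈ 5 V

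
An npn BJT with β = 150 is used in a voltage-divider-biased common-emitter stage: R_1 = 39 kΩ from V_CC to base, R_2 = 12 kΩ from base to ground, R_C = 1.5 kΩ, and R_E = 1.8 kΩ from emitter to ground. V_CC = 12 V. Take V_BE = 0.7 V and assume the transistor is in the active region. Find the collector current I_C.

Thevenize the base divider: V_Th = V_CC·R_2/(R_1+R_2) = 12×12/51 = 2.82 V, R_Th = R_1‖R_2 = 9.18 kΩ.
Base-emitter loop: V_Th = I_B·R_Th + V_BE + (β+1)I_B·R_E, so I_B = (2.82 − 0.7) / (9.18 + 151×1.8) = 0.00756 mA.
I_C = β·I_B = 150×0.00756 = 1.13 mA, and I_E = (β+1)I_B = 1.14 mA.
V_CE = V_CC − I_C·R_C − I_E·R_E = 12 − 1.13×1.5 − 1.14×1.8 = 8.25 V.
V_CE = 8.25 V > 0.2 V confirms active-region operation.

I_C ≈ 1.1 mA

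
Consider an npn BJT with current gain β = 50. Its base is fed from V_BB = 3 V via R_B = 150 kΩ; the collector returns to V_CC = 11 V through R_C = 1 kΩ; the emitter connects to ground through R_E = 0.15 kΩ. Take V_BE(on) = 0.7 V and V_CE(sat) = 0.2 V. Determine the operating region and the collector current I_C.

active; I_C ≈ 0.73 mA

Assume active. Base-emitter loop: I_B = (V_BB − V_BE)/(R_B + (β+1)R_E) = (3 − 0.7)/(150 + 51×0.15) = 0.0146 mA.
I_C = β·I_B = 50×0.0146 = 0.729 mA.
V_CE = V_CC − I_C·R_C − I_E·R_E = 11 − 0.729×1 − 0.744×0.15 = 10.2 V > V_CE(sat), so the active-region assumption holds.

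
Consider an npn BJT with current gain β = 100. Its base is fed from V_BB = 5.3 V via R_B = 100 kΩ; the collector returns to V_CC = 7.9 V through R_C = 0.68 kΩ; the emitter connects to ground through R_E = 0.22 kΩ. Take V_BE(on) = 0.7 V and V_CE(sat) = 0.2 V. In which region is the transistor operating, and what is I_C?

Assume active. Base-emitter loop: I_B = (V_BB − V_BE)/(R_B + (β+1)R_E) = (5.3 − 0.7)/(100 + 101×0.22) = 0.0376 mA.
I_C = β·I_B = 100×0.0376 = 3.76 mA.
V_CE = V_CC − I_C·R_C − I_E·R_E = 7.9 − 3.76×0.68 − 3.8×0.22 = 4.5 V > V_CE(sat), so the active-region assumption holds.

active; I_C ≈ 3.8 mA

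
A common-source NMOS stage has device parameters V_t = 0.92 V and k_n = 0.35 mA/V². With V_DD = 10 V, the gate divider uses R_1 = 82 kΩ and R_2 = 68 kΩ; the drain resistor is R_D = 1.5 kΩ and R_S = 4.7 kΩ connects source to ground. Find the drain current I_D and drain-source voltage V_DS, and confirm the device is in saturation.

V_G = V_DD·R_2/(R_1+R_2) = 10×68/150 = 4.53 V.
Assume saturation: I_D = (k_n/2)(V_GS − V_t)² with V_GS = V_G − I_D·R_S = 4.53 − 4.7·I_D.
Substituting gives 3.87·I_D² − 6.94·I_D + 2.28 = 0, with roots I_D = 0.434 or 1.36 mA.
The root I_D = 1.36 mA gives V_GS = -1.87 V ≤ V_t, so take I_D = 0.434 mA.
Then V_GS = 2.49 V and V_DS = V_DD − I_D(R_D+R_S) = 10 − 0.434×6.2 = 7.31 V.
Saturation requires V_DS ≥ V_GS − V_t = 1.57 V; 7.31 ≥ 1.57 ✓.

I_D ≈ 0.43 mA, V_DS ≈ 7.3 V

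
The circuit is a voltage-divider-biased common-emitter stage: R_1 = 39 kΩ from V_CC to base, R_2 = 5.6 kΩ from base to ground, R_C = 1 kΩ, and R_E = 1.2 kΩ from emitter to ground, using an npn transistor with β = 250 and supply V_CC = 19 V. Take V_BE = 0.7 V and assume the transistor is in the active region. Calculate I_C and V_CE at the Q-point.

I_C ≈ 1.4 mA, V_CE ≈ 16 V

Thevenize the base divider: V_Th = V_CC·R_2/(R_1+R_2) = 19×5.6/44.6 = 2.39 V, R_Th = R_1‖R_2 = 4.9 kΩ.
Base-emitter loop: V_Th = I_B·R_Th + V_BE + (β+1)I_B·R_E, so I_B = (2.39 − 0.7) / (4.9 + 251×1.2) = 0.00551 mA.
I_C = β·I_B = 250×0.00551 = 1.38 mA, and I_E = (β+1)I_B = 1.38 mA.
V_CE = V_CC − I_C·R_C − I_E·R_E = 19 − 1.38×1 − 1.38×1.2 = 16 V.
V_CE = 16 V > 0.2 V confirms active-region operation.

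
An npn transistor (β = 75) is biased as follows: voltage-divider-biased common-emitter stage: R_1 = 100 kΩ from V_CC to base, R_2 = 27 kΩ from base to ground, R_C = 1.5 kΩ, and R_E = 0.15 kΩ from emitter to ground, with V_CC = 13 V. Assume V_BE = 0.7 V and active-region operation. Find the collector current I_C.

Thevenize the base divider: V_Th = V_CC·R_2/(R_1+R_2) = 13×27/127 = 2.76 V, R_Th = R_1‖R_2 = 21.3 kΩ.
Base-emitter loop: V_Th = I_B·R_Th + V_BE + (β+1)I_B·R_E, so I_B = (2.76 − 0.7) / (21.3 + 76×0.15) = 0.0632 mA.
I_C = β·I_B = 75×0.0632 = 4.74 mA, and I_E = (β+1)I_B = 4.8 mA.
V_CE = V_CC − I_C·R_C − I_E·R_E = 13 − 4.74×1.5 − 4.8×0.15 = 5.17 V.
V_CE = 5.17 V > 0.2 V confirms active-region operation.

I_C ≈ 4.7 mA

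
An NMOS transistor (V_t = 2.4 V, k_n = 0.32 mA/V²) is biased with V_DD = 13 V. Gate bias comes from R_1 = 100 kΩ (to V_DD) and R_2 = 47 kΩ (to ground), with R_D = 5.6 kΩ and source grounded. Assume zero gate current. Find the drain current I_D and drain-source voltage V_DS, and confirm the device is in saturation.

V_G = V_DD·R_2/(R_1+R_2) = 13×47/147 = 4.16 V. With the source grounded, V_GS = V_G = 4.16 V.
Assume saturation: I_D = (k_n/2)(V_GS − V_t)² = (0.32/2)×(4.16 − 2.4)² = 0.16×1.76² = 0.494 mA.
V_DS = V_DD − I_D·R_D = 13 − 0.494×5.6 = 10.2 V.
Saturation requires V_DS ≥ V_GS − V_t = 1.76 V; 10.2 ≥ 1.76 ✓.

I_D ≈ 0.49 mA, V_DS ≈ 10 V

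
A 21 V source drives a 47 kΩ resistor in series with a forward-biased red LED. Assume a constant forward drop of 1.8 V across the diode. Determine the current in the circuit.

I ≈ 0.41 mA

KVL around the loop: 21 = V_D + I·R = 1.8 + I × 47 kΩ.
So I = (21 − 1.8) / 47 kΩ = 19.2 / 47 = 0.409 mA.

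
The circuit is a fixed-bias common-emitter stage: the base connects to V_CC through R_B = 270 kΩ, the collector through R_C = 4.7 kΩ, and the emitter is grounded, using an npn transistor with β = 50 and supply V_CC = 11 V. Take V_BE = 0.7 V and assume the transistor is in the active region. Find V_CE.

Base loop: V_CC = I_B·R_B + V_BE, so I_B = (11 − 0.7)/270 kΩ = 0.0381 mA.
In the active region I_C = β·I_B = 50 × 0.0381 = 1.91 mA.
Collector loop: V_CE = V_CC − I_C·R_C = 11 − 1.91×4.7 = 2.04 V.
Since V_CE = 2.04 V > V_CE(sat) ≈ 0.2 V, the transistor is in the active region as assumed.

V_CE ≈ 2 V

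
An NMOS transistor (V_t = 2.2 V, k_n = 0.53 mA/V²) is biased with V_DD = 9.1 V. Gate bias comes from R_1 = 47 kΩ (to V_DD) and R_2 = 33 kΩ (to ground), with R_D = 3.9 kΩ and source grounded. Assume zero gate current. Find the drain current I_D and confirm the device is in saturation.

I_D ≈ 0.64 mA

V_G = V_DD·R_2/(R_1+R_2) = 9.1×33/80 = 3.75 V. With the source grounded, V_GS = V_G = 3.75 V.
Assume saturation: I_D = (k_n/2)(V_GS − V_t)² = (0.53/2)×(3.75 − 2.2)² = 0.265×1.55² = 0.64 mA.
V_DS = V_DD − I_D·R_D = 9.1 − 0.64×3.9 = 6.6 V.
Saturation requires V_DS ≥ V_GS − V_t = 1.55 V; 6.6 ≥ 1.55 ✓.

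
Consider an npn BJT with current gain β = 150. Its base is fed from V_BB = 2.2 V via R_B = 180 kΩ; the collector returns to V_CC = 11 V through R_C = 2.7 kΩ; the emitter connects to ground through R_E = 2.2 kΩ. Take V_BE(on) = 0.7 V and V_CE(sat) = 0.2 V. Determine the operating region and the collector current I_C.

active; I_C ≈ 0.44 mA

Assume active. Base-emitter loop: I_B = (V_BB − V_BE)/(R_B + (β+1)R_E) = (2.2 − 0.7)/(180 + 151×2.2) = 0.00293 mA.
I_C = β·I_B = 150×0.00293 = 0.439 mA.
V_CE = V_CC − I_C·R_C − I_E·R_E = 11 − 0.439×2.7 − 0.442×2.2 = 8.84 V > V_CE(sat), so the active-region assumption holds.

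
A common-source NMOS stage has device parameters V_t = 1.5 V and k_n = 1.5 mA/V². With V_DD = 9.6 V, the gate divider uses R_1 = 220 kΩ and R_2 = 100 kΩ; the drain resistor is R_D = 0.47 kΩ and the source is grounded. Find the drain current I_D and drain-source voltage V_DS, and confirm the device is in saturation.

V_G = V_DD·R_2/(R_1+R_2) = 9.6×100/320 = 3 V. With the source grounded, V_GS = V_G = 3 V.
Assume saturation: I_D = (k_n/2)(V_GS − V_t)² = (1.5/2)×(3 − 1.5)² = 0.75×1.5² = 1.69 mA.
V_DS = V_DD − I_D·R_D = 9.6 − 1.69×0.47 = 8.81 V.
Saturation requires V_DS ≥ V_GS − V_t = 1.5 V; 8.81 ≥ 1.5 ✓.

I_D ≈ 1.7 mA, V_DS ≈ 8.8 V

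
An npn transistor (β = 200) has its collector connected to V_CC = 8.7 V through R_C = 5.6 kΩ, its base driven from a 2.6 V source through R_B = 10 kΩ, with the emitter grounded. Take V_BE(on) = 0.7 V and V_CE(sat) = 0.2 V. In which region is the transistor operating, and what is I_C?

saturation; I_C ≈ 1.5 mA

Assume active: I_B = (2.6 − 0.7)/10 = 0.19 mA, giving I_C = β·I_B = 38 mA.
But then V_CE = 8.7 − 38×5.6 = -204 V < V_CE(sat) = 0.2 V — impossible in the active region.
So the transistor is saturated. With V_CE = 0.2 V, I_C = (V_CC − 0.2)/R_C = 8.5/5.6 = 1.52 mA.
Check: β·I_B = 38 mA > I_C = 1.52 mA, confirming saturation.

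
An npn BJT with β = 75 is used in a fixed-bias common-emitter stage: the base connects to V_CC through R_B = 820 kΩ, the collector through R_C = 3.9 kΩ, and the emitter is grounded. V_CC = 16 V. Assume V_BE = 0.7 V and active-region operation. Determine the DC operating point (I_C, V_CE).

Base loop: V_CC = I_B·R_B + V_BE, so I_B = (16 − 0.7)/820 kΩ = 0.0187 mA.
In the active region I_C = β·I_B = 75 × 0.0187 = 1.4 mA.
Collector loop: V_CE = V_CC − I_C·R_C = 16 − 1.4×3.9 = 10.5 V.
Since V_CE = 10.5 V > V_CE(sat) ≈ 0.2 V, the transistor is in the active region as assumed.

I_C ≈ 1.4 mA, V_CE ≈ 11 V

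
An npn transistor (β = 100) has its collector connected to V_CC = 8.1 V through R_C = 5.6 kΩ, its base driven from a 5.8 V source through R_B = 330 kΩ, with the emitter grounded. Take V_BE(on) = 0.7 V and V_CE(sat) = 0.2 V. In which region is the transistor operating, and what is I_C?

saturation; I_C ≈ 1.4 mA

Assume active: I_B = (5.8 − 0.7)/330 = 0.0155 mA, giving I_C = β·I_B = 1.55 mA.
But then V_CE = 8.1 − 1.55×5.6 = -0.555 V < V_CE(sat) = 0.2 V — impossible in the active region.
So the transistor is saturated. With V_CE = 0.2 V, I_C = (V_CC − 0.2)/R_C = 7.9/5.6 = 1.41 mA.
Check: β·I_B = 1.55 mA > I_C = 1.41 mA, confirming saturation.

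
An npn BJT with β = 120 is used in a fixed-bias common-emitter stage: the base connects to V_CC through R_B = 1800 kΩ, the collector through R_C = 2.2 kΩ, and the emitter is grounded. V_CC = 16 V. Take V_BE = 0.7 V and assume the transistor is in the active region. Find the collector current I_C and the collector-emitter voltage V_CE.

Base loop: V_CC = I_B·R_B + V_BE, so I_B = (16 − 0.7)/1800 kΩ = 0.0085 mA.
In the active region I_C = β·I_B = 120 × 0.0085 = 1.02 mA.
Collector loop: V_CE = V_CC − I_C·R_C = 16 − 1.02×2.2 = 13.8 V.
Since V_CE = 13.8 V > V_CE(sat) ≈ 0.2 V, the transistor is in the active region as assumed.

I_C ≈ 1 mA, V_CE ≈ 14 V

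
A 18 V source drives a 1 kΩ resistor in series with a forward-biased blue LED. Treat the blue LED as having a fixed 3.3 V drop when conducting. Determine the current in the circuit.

KVL around the loop: 18 = V_D + I·R = 3.3 + I × 1 kΩ.
So I = (18 − 3.3) / 1 kΩ = 14.7 / 1 = 14.7 mA.

I ≈ 15 mA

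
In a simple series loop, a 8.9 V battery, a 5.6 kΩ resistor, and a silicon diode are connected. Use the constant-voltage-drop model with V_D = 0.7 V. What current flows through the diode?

KVL around the loop: 8.9 = V_D + I·R = 0.7 + I × 5.6 kΩ.
So I = (8.9 − 0.7) / 5.6 kΩ = 8.2 / 5.6 = 1.46 mA.

I ≈ 1.5 mA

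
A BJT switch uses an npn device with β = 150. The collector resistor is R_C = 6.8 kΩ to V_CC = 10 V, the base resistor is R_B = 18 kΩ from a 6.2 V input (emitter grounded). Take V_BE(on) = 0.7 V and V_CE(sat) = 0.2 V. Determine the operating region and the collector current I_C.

Assume active: I_B = (6.2 − 0.7)/18 = 0.306 mA, giving I_C = β·I_B = 45.8 mA.
But then V_CE = 10 − 45.8×6.8 = -302 V < V_CE(sat) = 0.2 V — impossible in the active region.
So the transistor is saturated. With V_CE = 0.2 V, I_C = (V_CC − 0.2)/R_C = 9.8/6.8 = 1.44 mA.
Check: β·I_B = 45.8 mA > I_C = 1.44 mA, confirming saturation.

saturation; I_C ≈ 1.4 mA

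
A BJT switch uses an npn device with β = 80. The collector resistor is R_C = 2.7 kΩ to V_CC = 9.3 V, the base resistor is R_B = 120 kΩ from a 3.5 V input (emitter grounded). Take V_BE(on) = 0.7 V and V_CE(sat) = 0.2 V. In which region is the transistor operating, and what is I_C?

Assume active. Base-emitter loop: I_B = (V_BB − V_BE)/R_B = (3.5 − 0.7)/120 = 0.0233 mA.
I_C = β·I_B = 80×0.0233 = 1.87 mA.
V_CE = V_CC − I_C·R_C = 9.3 − 1.87×2.7 = 4.26 V > V_CE(sat), so the active-region assumption holds.

active; I_C ≈ 1.9 mA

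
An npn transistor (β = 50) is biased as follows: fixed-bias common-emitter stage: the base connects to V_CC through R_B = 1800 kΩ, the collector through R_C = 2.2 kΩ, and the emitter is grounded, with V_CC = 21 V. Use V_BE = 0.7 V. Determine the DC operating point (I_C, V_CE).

I_C ≈ 0.56 mA, V_CE ≈ 20 V

Base loop: V_CC = I_B·R_B + V_BE, so I_B = (21 − 0.7)/1800 kΩ = 0.0113 mA.
In the active region I_C = β·I_B = 50 × 0.0113 = 0.564 mA.
Collector loop: V_CE = V_CC − I_C·R_C = 21 − 0.564×2.2 = 19.8 V.
Since V_CE = 19.8 V > V_CE(sat) ≈ 0.2 V, the transistor is in the active region as assumed.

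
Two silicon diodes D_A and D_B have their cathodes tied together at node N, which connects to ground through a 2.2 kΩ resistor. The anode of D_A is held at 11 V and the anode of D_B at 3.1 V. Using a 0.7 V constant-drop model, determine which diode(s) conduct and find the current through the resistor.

Assume both conduct. Then node N would need to be at both 11−0.7 = 10.3 V and 3.1−0.7 = 2.4 V, which is impossible.
Assume only D_A conducts: V_N = 11 − 0.7 = 10.3 V, so I_R = 10.3/2.2 = 4.68 mA.
Check D_B: its anode-to-cathode voltage is 3.1 − 10.3 = -7.2 V < 0.7 V, so it is off. The assumption is consistent.

Only D_A conducts; I_R ≈ 4.7 mA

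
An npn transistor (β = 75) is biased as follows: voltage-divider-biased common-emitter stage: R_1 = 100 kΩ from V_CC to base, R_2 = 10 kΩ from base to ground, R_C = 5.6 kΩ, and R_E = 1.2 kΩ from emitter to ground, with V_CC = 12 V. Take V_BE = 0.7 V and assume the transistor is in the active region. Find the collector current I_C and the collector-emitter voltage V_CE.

I_C ≈ 0.29 mA, V_CE ≈ 10 V

Thevenize the base divider: V_Th = V_CC·R_2/(R_1+R_2) = 12×10/110 = 1.09 V, R_Th = R_1‖R_2 = 9.09 kΩ.
Base-emitter loop: V_Th = I_B·R_Th + V_BE + (β+1)I_B·R_E, so I_B = (1.09 − 0.7) / (9.09 + 76×1.2) = 0.0039 mA.
I_C = β·I_B = 75×0.0039 = 0.292 mA, and I_E = (β+1)I_B = 0.296 mA.
V_CE = V_CC − I_C·R_C − I_E·R_E = 12 − 0.292×5.6 − 0.296×1.2 = 10 V.
V_CE = 10 V > 0.2 V confirms active-region operation.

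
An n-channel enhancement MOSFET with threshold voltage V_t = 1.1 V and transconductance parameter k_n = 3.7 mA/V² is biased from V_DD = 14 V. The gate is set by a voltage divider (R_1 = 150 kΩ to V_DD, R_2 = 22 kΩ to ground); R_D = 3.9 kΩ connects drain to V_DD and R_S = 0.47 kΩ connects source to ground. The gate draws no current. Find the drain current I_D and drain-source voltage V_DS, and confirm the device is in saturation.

I_D ≈ 0.44 mA, V_DS ≈ 12 V

V_G = V_DD·R_2/(R_1+R_2) = 14×22/172 = 1.79 V.
Assume saturation: I_D = (k_n/2)(V_GS − V_t)² with V_GS = V_G − I_D·R_S = 1.79 − 0.47·I_D.
Substituting gives 0.409·I_D² − 2.2·I_D + 0.883 = 0, with roots I_D = 0.436 or 4.95 mA.
The root I_D = 4.95 mA gives V_GS = -0.536 V ≤ V_t, so take I_D = 0.436 mA.
Then V_GS = 1.59 V and V_DS = V_DD − I_D(R_D+R_S) = 14 − 0.436×4.37 = 12.1 V.
Saturation requires V_DS ≥ V_GS − V_t = 0.486 V; 12.1 ≥ 0.486 ✓.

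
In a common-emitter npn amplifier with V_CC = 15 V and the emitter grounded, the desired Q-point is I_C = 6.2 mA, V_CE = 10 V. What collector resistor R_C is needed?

R_C ≈ 0.81 kΩ

Collector loop: V_CC = I_C·R_C + V_CE.
R_C = (V_CC − V_CE)/I_C = (15 − 10)/6.2 = 0.806 kΩ.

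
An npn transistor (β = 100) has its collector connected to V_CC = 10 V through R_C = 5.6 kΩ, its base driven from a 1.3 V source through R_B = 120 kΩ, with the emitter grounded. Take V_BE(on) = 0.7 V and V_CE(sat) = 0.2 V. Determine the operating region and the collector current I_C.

active; I_C ≈ 0.5 mA

Assume active. Base-emitter loop: I_B = (V_BB − V_BE)/R_B = (1.3 − 0.7)/120 = 0.005 mA.
I_C = β·I_B = 100×0.005 = 0.5 mA.
V_CE = V_CC − I_C·R_C = 10 − 0.5×5.6 = 7.2 V > V_CE(sat), so the active-region assumption holds.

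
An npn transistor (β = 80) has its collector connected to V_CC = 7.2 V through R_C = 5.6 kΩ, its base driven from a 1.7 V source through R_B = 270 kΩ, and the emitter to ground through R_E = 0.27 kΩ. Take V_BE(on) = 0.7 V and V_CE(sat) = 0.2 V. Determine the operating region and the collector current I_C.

active; I_C ≈ 0.27 mA

Assume active. Base-emitter loop: I_B = (V_BB − V_BE)/(R_B + (β+1)R_E) = (1.7 − 0.7)/(270 + 81×0.27) = 0.00343 mA.
I_C = β·I_B = 80×0.00343 = 0.274 mA.
V_CE = V_CC − I_C·R_C − I_E·R_E = 7.2 − 0.274×5.6 − 0.278×0.27 = 5.59 V > V_CE(sat), so the active-region assumption holds.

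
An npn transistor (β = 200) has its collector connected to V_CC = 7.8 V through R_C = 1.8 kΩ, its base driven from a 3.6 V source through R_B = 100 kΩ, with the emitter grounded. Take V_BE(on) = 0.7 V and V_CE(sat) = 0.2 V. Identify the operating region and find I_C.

saturation; I_C ≈ 4.2 mA

Assume active: I_B = (3.6 − 0.7)/100 = 0.029 mA, giving I_C = β·I_B = 5.8 mA.
But then V_CE = 7.8 − 5.8×1.8 = -2.64 V < V_CE(sat) = 0.2 V — impossible in the active region.
So the transistor is saturated. With V_CE = 0.2 V, I_C = (V_CC − 0.2)/R_C = 7.6/1.8 = 4.22 mA.
Check: β·I_B = 5.8 mA > I_C = 4.22 mA, confirming saturation.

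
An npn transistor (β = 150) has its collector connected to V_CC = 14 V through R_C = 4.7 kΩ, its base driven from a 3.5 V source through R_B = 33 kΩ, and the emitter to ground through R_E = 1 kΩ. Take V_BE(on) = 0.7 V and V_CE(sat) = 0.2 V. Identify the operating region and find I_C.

Assume active. Base-emitter loop: I_B = (V_BB − V_BE)/(R_B + (β+1)R_E) = (3.5 − 0.7)/(33 + 151×1) = 0.0152 mA.
I_C = β·I_B = 150×0.0152 = 2.28 mA.
V_CE = V_CC − I_C·R_C − I_E·R_E = 14 − 2.28×4.7 − 2.3×1 = 0.974 V > V_CE(sat), so the active-region assumption holds.

active; I_C ≈ 2.3 mA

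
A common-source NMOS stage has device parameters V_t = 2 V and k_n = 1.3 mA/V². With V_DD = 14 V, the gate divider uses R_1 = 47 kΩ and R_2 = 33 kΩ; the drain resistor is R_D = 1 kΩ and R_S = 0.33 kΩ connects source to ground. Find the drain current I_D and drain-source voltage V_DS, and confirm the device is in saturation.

V_G = V_DD·R_2/(R_1+R_2) = 14×33/80 = 5.78 V.
Assume saturation: I_D = (k_n/2)(V_GS − V_t)² with V_GS = V_G − I_D·R_S = 5.78 − 0.33·I_D.
Substituting gives 0.0708·I_D² − 2.62·I_D + 9.26 = 0, with roots I_D = 3.96 or 33 mA.
The root I_D = 33 mA gives V_GS = -5.13 V ≤ V_t, so take I_D = 3.96 mA.
Then V_GS = 4.47 V and V_DS = V_DD − I_D(R_D+R_S) = 14 − 3.96×1.33 = 8.73 V.
Saturation requires V_DS ≥ V_GS − V_t = 2.47 V; 8.73 ≥ 2.47 ✓.

I_D ≈ 4 mA, V_DS ≈ 8.7 V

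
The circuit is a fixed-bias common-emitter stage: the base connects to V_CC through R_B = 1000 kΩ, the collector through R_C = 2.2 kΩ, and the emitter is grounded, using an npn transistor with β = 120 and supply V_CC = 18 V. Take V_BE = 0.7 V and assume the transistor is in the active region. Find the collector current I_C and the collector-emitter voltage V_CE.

I_C ≈ 2.1 mA, V_CE ≈ 13 V

Base loop: V_CC = I_B·R_B + V_BE, so I_B = (18 − 0.7)/1000 kΩ = 0.0173 mA.
In the active region I_C = β·I_B = 120 × 0.0173 = 2.08 mA.
Collector loop: V_CE = V_CC − I_C·R_C = 18 − 2.08×2.2 = 13.4 V.
Since V_CE = 13.4 V > V_CE(sat) ≈ 0.2 V, the transistor is in the active region as assumed.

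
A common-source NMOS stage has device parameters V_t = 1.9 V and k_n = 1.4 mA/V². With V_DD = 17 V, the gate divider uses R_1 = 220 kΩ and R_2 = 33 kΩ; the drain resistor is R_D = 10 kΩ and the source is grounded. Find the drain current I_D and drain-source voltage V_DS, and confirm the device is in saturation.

V_G = V_DD·R_2/(R_1+R_2) = 17×33/253 = 2.22 V. With the source grounded, V_GS = V_G = 2.22 V.
Assume saturation: I_D = (k_n/2)(V_GS − V_t)² = (1.4/2)×(2.22 − 1.9)² = 0.7×0.317² = 0.0705 mA.
V_DS = V_DD − I_D·R_D = 17 − 0.0705×10 = 16.3 V.
Saturation requires V_DS ≥ V_GS − V_t = 0.317 V; 16.3 ≥ 0.317 ✓.

I_D ≈ 0.071 mA, V_DS ≈ 16 V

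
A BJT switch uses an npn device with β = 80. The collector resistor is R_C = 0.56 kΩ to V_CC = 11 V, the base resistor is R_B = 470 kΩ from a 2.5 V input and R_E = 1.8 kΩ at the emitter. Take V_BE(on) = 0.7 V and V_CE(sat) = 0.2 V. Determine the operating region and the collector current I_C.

active; I_C ≈ 0.23 mA

Assume active. Base-emitter loop: I_B = (V_BB − V_BE)/(R_B + (β+1)R_E) = (2.5 − 0.7)/(470 + 81×1.8) = 0.00292 mA.
I_C = β·I_B = 80×0.00292 = 0.234 mA.
V_CE = V_CC − I_C·R_C − I_E·R_E = 11 − 0.234×0.56 − 0.237×1.8 = 10.4 V > V_CE(sat), so the active-region assumption holds.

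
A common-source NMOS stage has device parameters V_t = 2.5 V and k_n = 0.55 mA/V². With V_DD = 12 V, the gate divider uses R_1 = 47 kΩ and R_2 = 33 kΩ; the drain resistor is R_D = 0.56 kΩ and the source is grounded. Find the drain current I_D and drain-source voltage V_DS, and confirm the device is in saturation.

V_G = V_DD·R_2/(R_1+R_2) = 12×33/80 = 4.95 V. With the source grounded, V_GS = V_G = 4.95 V.
Assume saturation: I_D = (k_n/2)(V_GS − V_t)² = (0.55/2)×(4.95 − 2.5)² = 0.275×2.45² = 1.65 mA.
V_DS = V_DD − I_D·R_D = 12 − 1.65×0.56 = 11.1 V.
Saturation requires V_DS ≥ V_GS − V_t = 2.45 V; 11.1 ≥ 2.45 ✓.

I_D ≈ 1.7 mA, V_DS ≈ 11 V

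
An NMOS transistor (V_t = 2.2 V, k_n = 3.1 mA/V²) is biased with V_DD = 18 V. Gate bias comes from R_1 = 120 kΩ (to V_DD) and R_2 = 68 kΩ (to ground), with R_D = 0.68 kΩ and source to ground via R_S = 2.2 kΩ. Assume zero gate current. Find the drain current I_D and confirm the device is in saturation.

I_D ≈ 1.5 mA

V_G = V_DD·R_2/(R_1+R_2) = 18×68/188 = 6.51 V.
Assume saturation: I_D = (k_n/2)(V_GS − V_t)² with V_GS = V_G − I_D·R_S = 6.51 − 2.2·I_D.
Substituting gives 7.5·I_D² − 30.4·I_D + 28.8 = 0, with roots I_D = 1.51 or 2.54 mA.
The root I_D = 2.54 mA gives V_GS = 0.92 V ≤ V_t, so take I_D = 1.51 mA.
Then V_GS = 3.19 V and V_DS = V_DD − I_D(R_D+R_S) = 18 − 1.51×2.88 = 13.6 V.
Saturation requires V_DS ≥ V_GS − V_t = 0.987 V; 13.6 ≥ 0.987 ✓.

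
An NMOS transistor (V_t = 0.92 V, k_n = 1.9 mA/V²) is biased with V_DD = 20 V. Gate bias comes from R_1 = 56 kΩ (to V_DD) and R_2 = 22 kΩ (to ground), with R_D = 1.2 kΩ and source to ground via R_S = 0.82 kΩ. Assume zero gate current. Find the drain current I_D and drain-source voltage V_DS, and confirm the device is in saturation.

I_D ≈ 3.4 mA, V_DS ≈ 13 V

V_G = V_DD·R_2/(R_1+R_2) = 20×22/78 = 5.64 V.
Assume saturation: I_D = (k_n/2)(V_GS − V_t)² with V_GS = V_G − I_D·R_S = 5.64 − 0.82·I_D.
Substituting gives 0.639·I_D² − 8.36·I_D + 21.2 = 0, with roots I_D = 3.44 or 9.64 mA.
The root I_D = 9.64 mA gives V_GS = -2.27 V ≤ V_t, so take I_D = 3.44 mA.
Then V_GS = 2.82 V and V_DS = V_DD − I_D(R_D+R_S) = 20 − 3.44×2.02 = 13.1 V.
Saturation requires V_DS ≥ V_GS − V_t = 1.9 V; 13.1 ≥ 1.9 ✓.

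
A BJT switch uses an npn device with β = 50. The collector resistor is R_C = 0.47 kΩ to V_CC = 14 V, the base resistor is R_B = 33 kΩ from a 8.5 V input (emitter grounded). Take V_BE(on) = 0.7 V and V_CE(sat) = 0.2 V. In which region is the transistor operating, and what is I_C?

active; I_C ≈ 12 mA

Assume active. Base-emitter loop: I_B = (V_BB − V_BE)/R_B = (8.5 − 0.7)/33 = 0.236 mA.
I_C = β·I_B = 50×0.236 = 11.8 mA.
V_CE = V_CC − I_C·R_C = 14 − 11.8×0.47 = 8.45 V > V_CE(sat), so the active-region assumption holds.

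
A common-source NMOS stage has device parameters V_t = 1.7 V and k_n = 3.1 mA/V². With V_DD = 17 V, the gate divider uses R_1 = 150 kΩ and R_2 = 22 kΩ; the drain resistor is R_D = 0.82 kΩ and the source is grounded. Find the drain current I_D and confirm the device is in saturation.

I_D ≈ 0.35 mA

V_G = V_DD·R_2/(R_1+R_2) = 17×22/172 = 2.17 V. With the source grounded, V_GS = V_G = 2.17 V.
Assume saturation: I_D = (k_n/2)(V_GS − V_t)² = (3.1/2)×(2.17 − 1.7)² = 1.55×0.474² = 0.349 mA.
V_DS = V_DD − I_D·R_D = 17 − 0.349×0.82 = 16.7 V.
Saturation requires V_DS ≥ V_GS − V_t = 0.474 V; 16.7 ≥ 0.474 ✓.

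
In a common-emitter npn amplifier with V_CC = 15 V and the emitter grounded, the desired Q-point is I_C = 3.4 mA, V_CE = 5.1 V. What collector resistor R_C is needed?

Collector loop: V_CC = I_C·R_C + V_CE.
R_C = (V_CC − V_CE)/I_C = (15 − 5.1)/3.4 = 2.91 kΩ.

R_C ≈ 2.9 kΩ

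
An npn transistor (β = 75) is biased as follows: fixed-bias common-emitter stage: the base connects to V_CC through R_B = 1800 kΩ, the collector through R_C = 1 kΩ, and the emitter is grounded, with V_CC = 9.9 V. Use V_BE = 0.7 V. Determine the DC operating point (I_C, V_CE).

I_C ≈ 0.38 mA, V_CE ≈ 9.5 V

Base loop: V_CC = I_B·R_B + V_BE, so I_B = (9.9 − 0.7)/1800 kΩ = 0.00511 mA.
In the active region I_C = β·I_B = 75 × 0.00511 = 0.383 mA.
Collector loop: V_CE = V_CC − I_C·R_C = 9.9 − 0.383×1 = 9.52 V.
Since V_CE = 9.52 V > V_CE(sat) ≈ 0.2 V, the transistor is in the active region as assumed.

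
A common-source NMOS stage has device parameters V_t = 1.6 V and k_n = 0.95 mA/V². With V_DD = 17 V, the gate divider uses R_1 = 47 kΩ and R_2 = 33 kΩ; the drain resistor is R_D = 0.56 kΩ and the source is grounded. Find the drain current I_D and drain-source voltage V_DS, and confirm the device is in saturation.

I_D ≈ 14 mA, V_DS ≈ 9.2 V

V_G = V_DD·R_2/(R_1+R_2) = 17×33/80 = 7.01 V. With the source grounded, V_GS = V_G = 7.01 V.
Assume saturation: I_D = (k_n/2)(V_GS − V_t)² = (0.95/2)×(7.01 − 1.6)² = 0.475×5.41² = 13.9 mA.
V_DS = V_DD − I_D·R_D = 17 − 13.9×0.56 = 9.21 V.
Saturation requires V_DS ≥ V_GS − V_t = 5.41 V; 9.21 ≥ 5.41 ✓.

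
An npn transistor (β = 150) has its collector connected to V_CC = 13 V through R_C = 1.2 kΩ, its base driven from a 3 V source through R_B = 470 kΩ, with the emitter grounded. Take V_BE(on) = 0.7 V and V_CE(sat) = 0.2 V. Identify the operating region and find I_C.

Assume active. Base-emitter loop: I_B = (V_BB − V_BE)/R_B = (3 − 0.7)/470 = 0.00489 mA.
I_C = β·I_B = 150×0.00489 = 0.734 mA.
V_CE = V_CC − I_C·R_C = 13 − 0.734×1.2 = 12.1 V > V_CE(sat), so the active-region assumption holds.

active; I_C ≈ 0.73 mA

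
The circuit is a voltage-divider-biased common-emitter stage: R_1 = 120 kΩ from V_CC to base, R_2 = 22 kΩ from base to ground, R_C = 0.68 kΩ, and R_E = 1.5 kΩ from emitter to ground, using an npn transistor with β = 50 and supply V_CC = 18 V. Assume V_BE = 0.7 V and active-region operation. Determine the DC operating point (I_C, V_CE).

Thevenize the base divider: V_Th = V_CC·R_2/(R_1+R_2) = 18×22/142 = 2.79 V, R_Th = R_1‖R_2 = 18.6 kΩ.
Base-emitter loop: V_Th = I_B·R_Th + V_BE + (β+1)I_B·R_E, so I_B = (2.79 − 0.7) / (18.6 + 51×1.5) = 0.022 mA.
I_C = β·I_B = 50×0.022 = 1.1 mA, and I_E = (β+1)I_B = 1.12 mA.
V_CE = V_CC − I_C·R_C − I_E·R_E = 18 − 1.1×0.68 − 1.12×1.5 = 15.6 V.
V_CE = 15.6 V > 0.2 V confirms active-region operation.

I_C ≈ 1.1 mA, V_CE ≈ 16 V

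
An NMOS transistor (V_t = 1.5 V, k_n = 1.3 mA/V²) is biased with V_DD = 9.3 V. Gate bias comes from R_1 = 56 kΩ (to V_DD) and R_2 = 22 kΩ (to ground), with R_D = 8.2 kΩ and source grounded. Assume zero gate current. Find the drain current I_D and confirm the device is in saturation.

I_D ≈ 0.82 mA

V_G = V_DD·R_2/(R_1+R_2) = 9.3×22/78 = 2.62 V. With the source grounded, V_GS = V_G = 2.62 V.
Assume saturation: I_D = (k_n/2)(V_GS − V_t)² = (1.3/2)×(2.62 − 1.5)² = 0.65×1.12² = 0.82 mA.
V_DS = V_DD − I_D·R_D = 9.3 − 0.82×8.2 = 2.58 V.
Saturation requires V_DS ≥ V_GS − V_t = 1.12 V; 2.58 ≥ 1.12 ✓.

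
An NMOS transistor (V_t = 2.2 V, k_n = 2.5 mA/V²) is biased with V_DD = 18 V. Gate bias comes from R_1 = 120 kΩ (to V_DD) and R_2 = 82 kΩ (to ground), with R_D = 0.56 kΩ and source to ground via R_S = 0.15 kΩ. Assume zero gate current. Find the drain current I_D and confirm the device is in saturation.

I_D ≈ 13 mA

V_G = V_DD·R_2/(R_1+R_2) = 18×82/202 = 7.31 V.
Assume saturation: I_D = (k_n/2)(V_GS − V_t)² with V_GS = V_G − I_D·R_S = 7.31 − 0.15·I_D.
Substituting gives 0.0281·I_D² − 2.92·I_D + 32.6 = 0, with roots I_D = 12.8 or 90.9 mA.
The root I_D = 90.9 mA gives V_GS = -6.33 V ≤ V_t, so take I_D = 12.8 mA.
Then V_GS = 5.39 V and V_DS = V_DD − I_D(R_D+R_S) = 18 − 12.8×0.71 = 8.95 V.
Saturation requires V_DS ≥ V_GS − V_t = 3.19 V; 8.95 ≥ 3.19 ✓.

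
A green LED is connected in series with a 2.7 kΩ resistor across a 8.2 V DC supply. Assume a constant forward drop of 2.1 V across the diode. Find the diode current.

I ≈ 2.3 mA

KVL around the loop: 8.2 = V_D + I·R = 2.1 + I × 2.7 kΩ.
So I = (8.2 − 2.1) / 2.7 kΩ = 6.1 / 2.7 = 2.26 mA.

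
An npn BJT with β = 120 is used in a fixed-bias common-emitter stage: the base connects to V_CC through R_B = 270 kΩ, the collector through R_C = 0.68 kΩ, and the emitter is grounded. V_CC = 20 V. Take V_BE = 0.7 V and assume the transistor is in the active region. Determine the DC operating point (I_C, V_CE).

I_C ≈ 8.6 mA, V_CE ≈ 14 V

Base loop: V_CC = I_B·R_B + V_BE, so I_B = (20 − 0.7)/270 kΩ = 0.0715 mA.
In the active region I_C = β·I_B = 120 × 0.0715 = 8.58 mA.
Collector loop: V_CE = V_CC − I_C·R_C = 20 − 8.58×0.68 = 14.2 V.
Since V_CE = 14.2 V > V_CE(sat) ≈ 0.2 V, the transistor is in the active region as assumed.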